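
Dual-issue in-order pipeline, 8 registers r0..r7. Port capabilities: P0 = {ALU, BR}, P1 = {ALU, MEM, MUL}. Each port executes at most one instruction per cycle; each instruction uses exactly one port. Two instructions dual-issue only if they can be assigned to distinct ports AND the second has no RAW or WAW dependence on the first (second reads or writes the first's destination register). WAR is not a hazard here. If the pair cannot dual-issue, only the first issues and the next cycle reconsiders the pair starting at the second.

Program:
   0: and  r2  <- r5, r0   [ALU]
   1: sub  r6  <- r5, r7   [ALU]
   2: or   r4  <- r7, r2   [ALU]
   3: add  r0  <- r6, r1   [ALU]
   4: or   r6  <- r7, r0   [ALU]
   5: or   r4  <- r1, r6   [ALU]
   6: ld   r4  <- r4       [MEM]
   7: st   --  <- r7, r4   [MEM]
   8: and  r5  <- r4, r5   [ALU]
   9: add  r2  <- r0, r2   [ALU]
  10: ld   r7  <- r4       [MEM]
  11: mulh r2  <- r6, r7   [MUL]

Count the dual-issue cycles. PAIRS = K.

0. and+sub @i0&i1  | pair
1. or+add @i2&i3  | pair
2. or @i4  | RAW r6
3. or @i5  | RAW+WAW r4
4. ld @i6  | no-port MEM/MEM
5. st+and @i7&i8  | pair
6. add+ld @i9&i10  | pair
7. mulh @i11  | tail

PAIRS = 4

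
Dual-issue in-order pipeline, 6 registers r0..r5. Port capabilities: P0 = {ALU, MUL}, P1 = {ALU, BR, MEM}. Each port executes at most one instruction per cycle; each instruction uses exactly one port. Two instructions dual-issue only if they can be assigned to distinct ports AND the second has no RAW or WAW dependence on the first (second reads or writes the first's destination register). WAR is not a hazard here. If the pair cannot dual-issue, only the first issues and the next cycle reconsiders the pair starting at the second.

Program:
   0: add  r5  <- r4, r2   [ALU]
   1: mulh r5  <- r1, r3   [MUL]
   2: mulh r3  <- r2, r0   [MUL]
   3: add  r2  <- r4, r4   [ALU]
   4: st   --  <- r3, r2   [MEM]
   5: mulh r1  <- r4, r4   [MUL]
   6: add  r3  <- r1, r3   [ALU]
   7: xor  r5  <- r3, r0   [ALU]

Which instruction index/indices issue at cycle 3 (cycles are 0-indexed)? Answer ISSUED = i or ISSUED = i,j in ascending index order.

[0] i0  add.ALU  -- WAW r5
[1] i1  mulh.MUL  -- no-port MUL/MUL
[2] i2&i3  mulh.MUL/add.ALU  -- pair
[3] i4&i5  st.MEM/mulh.MUL  -- pair
[4] i6  add.ALU  -- RAW r3
[5] i7  xor.ALU  -- tail

ISSUED = 4,5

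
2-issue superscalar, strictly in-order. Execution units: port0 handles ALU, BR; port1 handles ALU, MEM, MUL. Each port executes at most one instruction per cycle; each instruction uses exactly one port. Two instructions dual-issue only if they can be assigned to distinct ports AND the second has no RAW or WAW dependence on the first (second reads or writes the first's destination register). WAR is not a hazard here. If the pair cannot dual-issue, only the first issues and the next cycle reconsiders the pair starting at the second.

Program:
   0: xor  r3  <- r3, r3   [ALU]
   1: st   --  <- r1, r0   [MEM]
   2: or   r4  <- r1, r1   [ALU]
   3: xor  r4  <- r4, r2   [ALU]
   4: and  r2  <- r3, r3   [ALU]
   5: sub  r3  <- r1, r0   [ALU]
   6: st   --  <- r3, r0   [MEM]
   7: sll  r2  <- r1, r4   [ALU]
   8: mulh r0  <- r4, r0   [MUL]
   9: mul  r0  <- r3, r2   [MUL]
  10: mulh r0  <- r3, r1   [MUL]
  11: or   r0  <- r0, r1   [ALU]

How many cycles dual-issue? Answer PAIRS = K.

0. xor st @i0,i1  | 2-wide
1. or @i2  | RAW+WAW r4
2. xor and @i3,i4  | 2-wide
3. sub @i5  | RAW r3
4. st sll @i6,i7  | 2-wide
5. mulh @i8  | no-port MUL/MUL
6. mul @i9  | no-port MUL/MUL
7. mulh @i10  | RAW+WAW r0
8. or @i11  | tail

PAIRS = 3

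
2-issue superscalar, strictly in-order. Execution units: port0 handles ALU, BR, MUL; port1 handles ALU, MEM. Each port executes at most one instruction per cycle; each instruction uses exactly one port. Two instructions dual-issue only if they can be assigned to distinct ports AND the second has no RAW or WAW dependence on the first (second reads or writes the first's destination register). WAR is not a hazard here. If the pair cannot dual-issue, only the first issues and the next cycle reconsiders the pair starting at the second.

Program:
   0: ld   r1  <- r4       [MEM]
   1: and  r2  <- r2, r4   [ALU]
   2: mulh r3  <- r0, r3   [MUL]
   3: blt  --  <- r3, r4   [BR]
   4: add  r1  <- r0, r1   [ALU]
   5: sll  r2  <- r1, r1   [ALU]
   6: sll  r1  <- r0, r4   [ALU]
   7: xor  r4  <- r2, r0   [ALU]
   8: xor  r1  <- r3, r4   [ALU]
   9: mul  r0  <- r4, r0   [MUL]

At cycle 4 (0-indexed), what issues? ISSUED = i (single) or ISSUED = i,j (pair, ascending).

ISSUED = 7

c0: i0,i1 ld+and  dual
c1: i2 mulh  no-port MUL/BR
c2: i3,i4 blt+add  dual
c3: i5,i6 sll+sll  dual
c4: i7 xor  RAW r4
c5: i8,i9 xor+mul  dual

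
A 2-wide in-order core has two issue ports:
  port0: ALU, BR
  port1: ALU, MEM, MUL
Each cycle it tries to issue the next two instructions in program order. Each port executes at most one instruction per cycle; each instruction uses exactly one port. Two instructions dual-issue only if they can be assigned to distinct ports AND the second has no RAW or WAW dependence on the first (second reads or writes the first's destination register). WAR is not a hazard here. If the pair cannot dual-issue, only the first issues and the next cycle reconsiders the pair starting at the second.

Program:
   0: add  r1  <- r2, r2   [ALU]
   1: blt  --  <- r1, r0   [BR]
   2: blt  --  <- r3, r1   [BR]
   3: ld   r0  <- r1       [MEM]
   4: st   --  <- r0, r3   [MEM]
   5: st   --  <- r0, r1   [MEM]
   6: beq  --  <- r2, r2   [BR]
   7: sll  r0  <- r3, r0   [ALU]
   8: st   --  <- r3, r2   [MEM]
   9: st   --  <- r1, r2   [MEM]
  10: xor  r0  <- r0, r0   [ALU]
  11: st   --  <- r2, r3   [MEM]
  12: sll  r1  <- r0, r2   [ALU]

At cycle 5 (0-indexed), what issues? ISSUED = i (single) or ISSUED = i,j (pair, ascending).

[0] i0  add.ALU  -- RAW r1
[1] i1  blt.BR  -- no-port BR/BR
[2] i2,i3  blt.BR ld.MEM  -- pair
[3] i4  st.MEM  -- no-port MEM/MEM
[4] i5,i6  st.MEM beq.BR  -- pair
[5] i7,i8  sll.ALU st.MEM  -- pair
[6] i9,i10  st.MEM xor.ALU  -- pair
[7] i11,i12  st.MEM sll.ALU  -- pair

ISSUED = 7,8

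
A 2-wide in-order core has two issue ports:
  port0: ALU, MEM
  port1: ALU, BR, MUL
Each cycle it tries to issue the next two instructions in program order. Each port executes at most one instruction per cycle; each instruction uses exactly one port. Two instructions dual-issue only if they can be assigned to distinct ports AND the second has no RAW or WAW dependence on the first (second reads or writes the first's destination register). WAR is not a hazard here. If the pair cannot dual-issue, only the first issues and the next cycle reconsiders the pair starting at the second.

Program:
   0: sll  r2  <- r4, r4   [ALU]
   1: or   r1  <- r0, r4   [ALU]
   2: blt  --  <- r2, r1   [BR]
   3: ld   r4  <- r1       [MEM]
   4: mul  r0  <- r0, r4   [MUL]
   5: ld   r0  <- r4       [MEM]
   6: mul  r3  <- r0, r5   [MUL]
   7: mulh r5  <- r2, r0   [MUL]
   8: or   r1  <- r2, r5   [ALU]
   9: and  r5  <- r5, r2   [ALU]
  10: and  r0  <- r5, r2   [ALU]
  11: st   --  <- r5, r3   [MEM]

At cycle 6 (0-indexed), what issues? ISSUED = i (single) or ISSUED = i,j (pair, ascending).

#0 head=0: sll.ALU+or.ALU i0/i1 dual
#1 head=2: blt.BR+ld.MEM i2/i3 dual
#2 head=4: mul.MUL i4 WAW r0
#3 head=5: ld.MEM i5 RAW r0
#4 head=6: mul.MUL i6 no-port MUL/MUL
#5 head=7: mulh.MUL i7 RAW r5
#6 head=8: or.ALU+and.ALU i8/i9 dual
#7 head=10: and.ALU+st.MEM i10/i11 dual

ISSUED = 8,9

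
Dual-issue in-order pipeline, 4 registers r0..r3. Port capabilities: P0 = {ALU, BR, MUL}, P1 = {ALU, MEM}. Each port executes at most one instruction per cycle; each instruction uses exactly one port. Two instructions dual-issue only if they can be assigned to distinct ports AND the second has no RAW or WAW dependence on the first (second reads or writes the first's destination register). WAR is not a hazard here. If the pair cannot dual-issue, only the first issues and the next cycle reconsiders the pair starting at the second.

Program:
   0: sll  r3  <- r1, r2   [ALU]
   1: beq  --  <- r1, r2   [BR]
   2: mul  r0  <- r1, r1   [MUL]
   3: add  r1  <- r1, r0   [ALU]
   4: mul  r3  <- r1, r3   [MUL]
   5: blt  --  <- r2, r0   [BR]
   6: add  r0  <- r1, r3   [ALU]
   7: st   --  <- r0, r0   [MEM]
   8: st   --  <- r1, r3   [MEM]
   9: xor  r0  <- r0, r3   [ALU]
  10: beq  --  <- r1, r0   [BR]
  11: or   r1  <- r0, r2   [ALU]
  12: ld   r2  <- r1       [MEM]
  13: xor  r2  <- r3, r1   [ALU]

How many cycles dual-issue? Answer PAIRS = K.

PAIRS = 4

  cy0 -> i0+i1 (sll.ALU/beq.BR) pair
  cy1 -> i2 (mul.MUL) RAW r0
  cy2 -> i3 (add.ALU) RAW r1
  cy3 -> i4 (mul.MUL) no-port MUL/BR
  cy4 -> i5+i6 (blt.BR/add.ALU) pair
  cy5 -> i7 (st.MEM) no-port MEM/MEM
  cy6 -> i8+i9 (st.MEM/xor.ALU) pair
  cy7 -> i10+i11 (beq.BR/or.ALU) pair
  cy8 -> i12 (ld.MEM) WAW r2
  cy9 -> i13 (xor.ALU) tail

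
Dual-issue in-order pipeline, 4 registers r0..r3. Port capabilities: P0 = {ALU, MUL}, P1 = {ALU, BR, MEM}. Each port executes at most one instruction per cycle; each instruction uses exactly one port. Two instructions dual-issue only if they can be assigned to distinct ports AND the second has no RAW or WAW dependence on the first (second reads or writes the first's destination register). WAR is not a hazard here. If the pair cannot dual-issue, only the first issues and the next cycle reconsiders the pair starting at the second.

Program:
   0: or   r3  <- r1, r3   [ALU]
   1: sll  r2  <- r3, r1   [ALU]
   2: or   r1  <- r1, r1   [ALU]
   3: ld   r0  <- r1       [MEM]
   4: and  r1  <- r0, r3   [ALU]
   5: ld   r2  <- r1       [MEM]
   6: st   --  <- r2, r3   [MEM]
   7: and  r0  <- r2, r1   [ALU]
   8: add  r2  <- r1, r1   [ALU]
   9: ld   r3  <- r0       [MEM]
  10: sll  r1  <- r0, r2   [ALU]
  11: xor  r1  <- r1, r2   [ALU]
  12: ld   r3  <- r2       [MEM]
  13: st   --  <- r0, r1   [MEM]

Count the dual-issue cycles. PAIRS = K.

PAIRS = 4

  cy0 -> i0 (or) RAW r3
  cy1 -> i1+i2 (sll;or) pair
  cy2 -> i3 (ld) RAW r0
  cy3 -> i4 (and) RAW r1
  cy4 -> i5 (ld) no-port MEM/MEM
  cy5 -> i6+i7 (st;and) pair
  cy6 -> i8+i9 (add;ld) pair
  cy7 -> i10 (sll) RAW+WAW r1
  cy8 -> i11+i12 (xor;ld) pair
  cy9 -> i13 (st) tail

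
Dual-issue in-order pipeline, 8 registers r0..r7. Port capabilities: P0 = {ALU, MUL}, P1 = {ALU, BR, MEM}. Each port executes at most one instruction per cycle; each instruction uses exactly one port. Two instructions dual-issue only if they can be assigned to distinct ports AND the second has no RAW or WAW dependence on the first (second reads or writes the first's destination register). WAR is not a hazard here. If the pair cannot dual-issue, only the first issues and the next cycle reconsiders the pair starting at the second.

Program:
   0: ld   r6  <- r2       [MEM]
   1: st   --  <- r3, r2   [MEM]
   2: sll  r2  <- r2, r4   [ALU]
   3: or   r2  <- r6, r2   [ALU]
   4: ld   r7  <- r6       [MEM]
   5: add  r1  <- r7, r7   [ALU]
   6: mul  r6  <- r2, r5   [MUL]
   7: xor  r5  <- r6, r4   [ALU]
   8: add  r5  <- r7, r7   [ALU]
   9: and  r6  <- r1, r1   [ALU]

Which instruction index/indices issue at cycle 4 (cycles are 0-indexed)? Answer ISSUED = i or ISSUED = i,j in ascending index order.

ISSUED = 7

[0] i0  ld.MEM  -- no-port MEM/MEM
[1] i1/i2  st.MEM sll.ALU  -- 2-wide
[2] i3/i4  or.ALU ld.MEM  -- 2-wide
[3] i5/i6  add.ALU mul.MUL  -- 2-wide
[4] i7  xor.ALU  -- WAW r5
[5] i8/i9  add.ALU and.ALU  -- 2-wide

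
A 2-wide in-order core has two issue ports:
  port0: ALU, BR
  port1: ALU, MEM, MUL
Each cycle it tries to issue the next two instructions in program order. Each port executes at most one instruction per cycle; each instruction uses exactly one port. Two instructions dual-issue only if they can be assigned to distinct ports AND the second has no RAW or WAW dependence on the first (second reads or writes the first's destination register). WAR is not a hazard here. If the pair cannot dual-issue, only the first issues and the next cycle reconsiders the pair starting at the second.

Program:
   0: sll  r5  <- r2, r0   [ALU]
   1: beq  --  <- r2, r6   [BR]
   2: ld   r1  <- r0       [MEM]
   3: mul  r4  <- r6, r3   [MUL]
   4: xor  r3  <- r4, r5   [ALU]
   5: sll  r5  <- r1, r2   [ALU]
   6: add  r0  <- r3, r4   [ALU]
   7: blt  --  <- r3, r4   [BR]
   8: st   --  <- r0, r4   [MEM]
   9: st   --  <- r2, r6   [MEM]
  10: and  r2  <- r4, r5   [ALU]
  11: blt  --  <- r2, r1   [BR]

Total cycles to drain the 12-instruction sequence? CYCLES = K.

c0: i0/i1 sll/beq  dual
c1: i2 ld  no-port MEM/MUL
c2: i3 mul  RAW r4
c3: i4/i5 xor/sll  dual
c4: i6/i7 add/blt  dual
c5: i8 st  no-port MEM/MEM
c6: i9/i10 st/and  dual
c7: i11 blt  tail

CYCLES = 8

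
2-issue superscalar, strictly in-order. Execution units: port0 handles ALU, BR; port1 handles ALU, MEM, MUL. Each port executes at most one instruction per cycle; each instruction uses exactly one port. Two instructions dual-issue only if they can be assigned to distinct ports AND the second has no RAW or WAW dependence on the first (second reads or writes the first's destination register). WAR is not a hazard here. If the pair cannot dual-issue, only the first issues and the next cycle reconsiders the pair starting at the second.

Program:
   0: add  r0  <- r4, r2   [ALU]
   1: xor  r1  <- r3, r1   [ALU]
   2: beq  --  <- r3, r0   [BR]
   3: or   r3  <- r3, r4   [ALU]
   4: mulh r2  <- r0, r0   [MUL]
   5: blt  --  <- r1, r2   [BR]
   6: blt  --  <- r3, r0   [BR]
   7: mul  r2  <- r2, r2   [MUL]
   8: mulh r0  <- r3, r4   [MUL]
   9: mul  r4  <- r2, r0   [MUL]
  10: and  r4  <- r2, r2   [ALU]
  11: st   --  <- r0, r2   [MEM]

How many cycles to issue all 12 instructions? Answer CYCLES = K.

CYCLES = 8

0. add.ALU;xor.ALU @i0&i1  | 2-wide
1. beq.BR;or.ALU @i2&i3  | 2-wide
2. mulh.MUL @i4  | RAW r2
3. blt.BR @i5  | no-port BR/BR
4. blt.BR;mul.MUL @i6&i7  | 2-wide
5. mulh.MUL @i8  | no-port MUL/MUL
6. mul.MUL @i9  | WAW r4
7. and.ALU;st.MEM @i10&i11  | 2-wide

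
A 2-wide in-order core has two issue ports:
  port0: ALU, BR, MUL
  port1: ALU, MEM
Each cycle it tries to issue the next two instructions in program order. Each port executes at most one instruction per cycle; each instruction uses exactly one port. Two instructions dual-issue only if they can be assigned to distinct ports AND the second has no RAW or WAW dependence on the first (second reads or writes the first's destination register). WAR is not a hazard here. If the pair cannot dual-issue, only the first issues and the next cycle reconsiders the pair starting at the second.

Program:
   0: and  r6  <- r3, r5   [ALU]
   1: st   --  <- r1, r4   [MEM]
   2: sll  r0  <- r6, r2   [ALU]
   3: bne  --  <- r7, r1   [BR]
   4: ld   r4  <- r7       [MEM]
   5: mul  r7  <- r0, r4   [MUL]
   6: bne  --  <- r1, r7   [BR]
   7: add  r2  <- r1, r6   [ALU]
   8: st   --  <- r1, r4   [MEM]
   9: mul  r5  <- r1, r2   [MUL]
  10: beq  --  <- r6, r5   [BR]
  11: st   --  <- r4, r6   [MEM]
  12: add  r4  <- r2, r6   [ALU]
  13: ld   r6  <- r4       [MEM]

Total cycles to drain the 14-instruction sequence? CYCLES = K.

0. and;st @i0&i1  | pair
1. sll;bne @i2&i3  | pair
2. ld @i4  | RAW r4
3. mul @i5  | no-port MUL/BR
4. bne;add @i6&i7  | pair
5. st;mul @i8&i9  | pair
6. beq;st @i10&i11  | pair
7. add @i12  | RAW r4
8. ld @i13  | tail

CYCLES = 9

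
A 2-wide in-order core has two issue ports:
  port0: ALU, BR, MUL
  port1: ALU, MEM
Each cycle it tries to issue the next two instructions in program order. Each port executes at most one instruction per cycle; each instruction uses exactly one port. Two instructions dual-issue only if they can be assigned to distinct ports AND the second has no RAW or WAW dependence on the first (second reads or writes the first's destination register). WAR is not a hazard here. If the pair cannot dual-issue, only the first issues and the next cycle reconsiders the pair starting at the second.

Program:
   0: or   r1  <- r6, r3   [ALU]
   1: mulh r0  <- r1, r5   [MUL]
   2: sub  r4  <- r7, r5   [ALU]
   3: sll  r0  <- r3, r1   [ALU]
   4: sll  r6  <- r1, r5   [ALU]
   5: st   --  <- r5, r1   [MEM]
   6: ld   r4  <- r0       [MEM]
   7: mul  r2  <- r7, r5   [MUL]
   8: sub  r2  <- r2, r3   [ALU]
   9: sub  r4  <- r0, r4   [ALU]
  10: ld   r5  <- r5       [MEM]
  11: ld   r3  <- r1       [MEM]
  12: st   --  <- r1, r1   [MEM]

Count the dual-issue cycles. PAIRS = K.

0. or.ALU @i0  | RAW r1
1. mulh.MUL+sub.ALU @i1,i2  | 2-wide
2. sll.ALU+sll.ALU @i3,i4  | 2-wide
3. st.MEM @i5  | no-port MEM/MEM
4. ld.MEM+mul.MUL @i6,i7  | 2-wide
5. sub.ALU+sub.ALU @i8,i9  | 2-wide
6. ld.MEM @i10  | no-port MEM/MEM
7. ld.MEM @i11  | no-port MEM/MEM
8. st.MEM @i12  | tail

PAIRS = 4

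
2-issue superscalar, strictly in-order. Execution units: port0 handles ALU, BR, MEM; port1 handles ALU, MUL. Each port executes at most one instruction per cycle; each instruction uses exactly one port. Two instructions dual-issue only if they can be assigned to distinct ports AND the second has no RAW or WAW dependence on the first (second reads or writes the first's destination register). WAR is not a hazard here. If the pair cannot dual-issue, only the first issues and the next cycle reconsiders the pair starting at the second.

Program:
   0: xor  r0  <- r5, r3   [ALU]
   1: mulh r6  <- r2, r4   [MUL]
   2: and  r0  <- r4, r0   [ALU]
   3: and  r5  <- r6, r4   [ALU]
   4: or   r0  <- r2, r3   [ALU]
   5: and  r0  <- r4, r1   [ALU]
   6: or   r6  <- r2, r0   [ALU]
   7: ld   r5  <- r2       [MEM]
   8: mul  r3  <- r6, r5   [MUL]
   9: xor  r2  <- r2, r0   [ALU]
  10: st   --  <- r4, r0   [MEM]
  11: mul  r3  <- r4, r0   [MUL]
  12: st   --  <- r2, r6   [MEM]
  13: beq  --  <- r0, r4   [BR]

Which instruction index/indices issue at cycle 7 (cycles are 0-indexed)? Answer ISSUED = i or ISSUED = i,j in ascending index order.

c0: i0&i1 xor;mulh  2-wide
c1: i2&i3 and;and  2-wide
c2: i4 or  WAW r0
c3: i5 and  RAW r0
c4: i6&i7 or;ld  2-wide
c5: i8&i9 mul;xor  2-wide
c6: i10&i11 st;mul  2-wide
c7: i12 st  no-port MEM/BR
c8: i13 beq  tail

ISSUED = 12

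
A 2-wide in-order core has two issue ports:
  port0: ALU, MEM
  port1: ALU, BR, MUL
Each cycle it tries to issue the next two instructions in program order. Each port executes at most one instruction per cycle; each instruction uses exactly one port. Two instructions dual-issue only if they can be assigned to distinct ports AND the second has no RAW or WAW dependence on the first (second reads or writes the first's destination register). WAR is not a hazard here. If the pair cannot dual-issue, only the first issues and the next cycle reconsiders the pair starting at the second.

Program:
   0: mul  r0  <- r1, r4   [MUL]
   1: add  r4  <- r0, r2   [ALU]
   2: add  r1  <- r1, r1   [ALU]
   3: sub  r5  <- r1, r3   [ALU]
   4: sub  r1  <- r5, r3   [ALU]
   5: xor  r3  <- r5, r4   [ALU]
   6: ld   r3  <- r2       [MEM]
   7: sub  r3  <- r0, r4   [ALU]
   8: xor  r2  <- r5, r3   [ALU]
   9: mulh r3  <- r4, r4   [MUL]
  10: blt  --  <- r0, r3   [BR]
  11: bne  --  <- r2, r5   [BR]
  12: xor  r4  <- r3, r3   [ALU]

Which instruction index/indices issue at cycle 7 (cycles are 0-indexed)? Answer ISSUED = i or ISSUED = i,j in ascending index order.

ISSUED = 10

0. mul @i0  | RAW r0
1. add add @i1,i2  | pair
2. sub @i3  | RAW r5
3. sub xor @i4,i5  | pair
4. ld @i6  | WAW r3
5. sub @i7  | RAW r3
6. xor mulh @i8,i9  | pair
7. blt @i10  | no-port BR/BR
8. bne xor @i11,i12  | pair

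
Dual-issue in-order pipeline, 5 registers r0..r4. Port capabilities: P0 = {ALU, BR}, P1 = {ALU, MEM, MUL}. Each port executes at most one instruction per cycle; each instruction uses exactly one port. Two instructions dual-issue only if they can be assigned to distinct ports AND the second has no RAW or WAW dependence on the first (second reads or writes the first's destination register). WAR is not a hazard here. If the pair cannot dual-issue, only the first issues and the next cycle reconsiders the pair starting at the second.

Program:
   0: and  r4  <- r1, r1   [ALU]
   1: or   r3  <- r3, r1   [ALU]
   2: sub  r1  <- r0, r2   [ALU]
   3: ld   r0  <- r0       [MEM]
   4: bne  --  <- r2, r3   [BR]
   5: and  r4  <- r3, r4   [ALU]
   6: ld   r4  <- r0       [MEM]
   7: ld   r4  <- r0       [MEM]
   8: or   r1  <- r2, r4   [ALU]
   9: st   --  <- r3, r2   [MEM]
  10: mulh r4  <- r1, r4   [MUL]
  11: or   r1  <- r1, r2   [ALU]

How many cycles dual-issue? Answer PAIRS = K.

PAIRS = 5

[0] i0+i1  and.ALU/or.ALU  -- 2-wide
[1] i2+i3  sub.ALU/ld.MEM  -- 2-wide
[2] i4+i5  bne.BR/and.ALU  -- 2-wide
[3] i6  ld.MEM  -- no-port MEM/MEM
[4] i7  ld.MEM  -- RAW r4
[5] i8+i9  or.ALU/st.MEM  -- 2-wide
[6] i10+i11  mulh.MUL/or.ALU  -- 2-wide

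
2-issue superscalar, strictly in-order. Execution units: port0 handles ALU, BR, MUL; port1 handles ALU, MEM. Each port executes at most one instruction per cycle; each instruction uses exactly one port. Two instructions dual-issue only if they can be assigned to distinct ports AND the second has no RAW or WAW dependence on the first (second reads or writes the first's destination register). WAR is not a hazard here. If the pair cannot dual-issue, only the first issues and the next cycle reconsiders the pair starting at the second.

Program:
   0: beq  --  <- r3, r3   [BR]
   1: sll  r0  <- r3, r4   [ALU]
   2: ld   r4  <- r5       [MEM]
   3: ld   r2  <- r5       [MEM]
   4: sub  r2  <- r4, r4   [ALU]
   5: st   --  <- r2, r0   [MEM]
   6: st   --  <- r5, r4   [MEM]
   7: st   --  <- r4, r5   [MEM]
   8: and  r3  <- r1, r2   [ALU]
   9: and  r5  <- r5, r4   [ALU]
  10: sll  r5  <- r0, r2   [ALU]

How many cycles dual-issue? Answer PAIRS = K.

0. beq+sll @i0+i1  | 2-wide
1. ld @i2  | no-port MEM/MEM
2. ld @i3  | WAW r2
3. sub @i4  | RAW r2
4. st @i5  | no-port MEM/MEM
5. st @i6  | no-port MEM/MEM
6. st+and @i7+i8  | 2-wide
7. and @i9  | WAW r5
8. sll @i10  | tail

PAIRS = 2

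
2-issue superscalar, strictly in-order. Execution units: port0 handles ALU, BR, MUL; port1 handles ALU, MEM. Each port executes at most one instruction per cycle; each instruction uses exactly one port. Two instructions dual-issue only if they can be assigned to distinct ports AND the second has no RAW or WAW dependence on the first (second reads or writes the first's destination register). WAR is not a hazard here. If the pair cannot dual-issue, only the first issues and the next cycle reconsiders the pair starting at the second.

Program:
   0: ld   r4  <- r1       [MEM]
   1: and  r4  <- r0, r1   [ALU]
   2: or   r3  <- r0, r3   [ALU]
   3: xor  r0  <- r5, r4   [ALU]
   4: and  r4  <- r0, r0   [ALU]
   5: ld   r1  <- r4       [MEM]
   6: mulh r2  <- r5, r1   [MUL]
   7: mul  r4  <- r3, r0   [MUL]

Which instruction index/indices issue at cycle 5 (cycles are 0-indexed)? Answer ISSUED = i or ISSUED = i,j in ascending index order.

c0: i0 ld  WAW r4
c1: i1+i2 and;or  pair
c2: i3 xor  RAW r0
c3: i4 and  RAW r4
c4: i5 ld  RAW r1
c5: i6 mulh  no-port MUL/MUL
c6: i7 mul  tail

ISSUED = 6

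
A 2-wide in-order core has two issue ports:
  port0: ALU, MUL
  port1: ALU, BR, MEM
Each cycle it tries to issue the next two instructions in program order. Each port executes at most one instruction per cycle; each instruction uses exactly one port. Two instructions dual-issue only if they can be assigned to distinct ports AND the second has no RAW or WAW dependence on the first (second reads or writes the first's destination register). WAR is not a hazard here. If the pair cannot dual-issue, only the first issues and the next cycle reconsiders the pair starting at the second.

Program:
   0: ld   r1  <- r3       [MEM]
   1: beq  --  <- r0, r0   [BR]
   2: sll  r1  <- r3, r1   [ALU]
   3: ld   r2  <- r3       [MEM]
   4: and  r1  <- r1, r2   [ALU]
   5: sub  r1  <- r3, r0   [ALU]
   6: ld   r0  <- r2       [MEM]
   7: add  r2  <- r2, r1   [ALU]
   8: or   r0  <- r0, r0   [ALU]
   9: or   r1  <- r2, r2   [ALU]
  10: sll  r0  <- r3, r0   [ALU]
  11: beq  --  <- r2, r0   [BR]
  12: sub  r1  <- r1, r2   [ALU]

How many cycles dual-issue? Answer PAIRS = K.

PAIRS = 5

  cy0 -> i0 (ld) no-port MEM/BR
  cy1 -> i1/i2 (beq sll) dual
  cy2 -> i3 (ld) RAW r2
  cy3 -> i4 (and) WAW r1
  cy4 -> i5/i6 (sub ld) dual
  cy5 -> i7/i8 (add or) dual
  cy6 -> i9/i10 (or sll) dual
  cy7 -> i11/i12 (beq sub) dual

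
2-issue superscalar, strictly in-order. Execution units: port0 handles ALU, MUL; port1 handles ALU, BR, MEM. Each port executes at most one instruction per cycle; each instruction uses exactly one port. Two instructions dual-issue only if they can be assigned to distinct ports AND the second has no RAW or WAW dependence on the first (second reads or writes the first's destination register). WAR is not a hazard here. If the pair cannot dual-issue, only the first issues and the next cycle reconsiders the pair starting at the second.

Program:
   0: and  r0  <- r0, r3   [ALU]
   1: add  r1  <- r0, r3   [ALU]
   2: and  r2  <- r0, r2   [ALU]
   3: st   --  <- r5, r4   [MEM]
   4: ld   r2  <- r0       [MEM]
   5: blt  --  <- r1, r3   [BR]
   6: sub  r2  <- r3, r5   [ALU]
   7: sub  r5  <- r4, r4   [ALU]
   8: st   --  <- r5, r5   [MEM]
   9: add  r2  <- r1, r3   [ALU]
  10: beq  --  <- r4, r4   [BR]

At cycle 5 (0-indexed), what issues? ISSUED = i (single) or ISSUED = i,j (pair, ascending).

[0] i0  and.ALU  -- RAW r0
[1] i1,i2  add.ALU/and.ALU  -- dual
[2] i3  st.MEM  -- no-port MEM/MEM
[3] i4  ld.MEM  -- no-port MEM/BR
[4] i5,i6  blt.BR/sub.ALU  -- dual
[5] i7  sub.ALU  -- RAW r5
[6] i8,i9  st.MEM/add.ALU  -- dual
[7] i10  beq.BR  -- tail

ISSUED = 7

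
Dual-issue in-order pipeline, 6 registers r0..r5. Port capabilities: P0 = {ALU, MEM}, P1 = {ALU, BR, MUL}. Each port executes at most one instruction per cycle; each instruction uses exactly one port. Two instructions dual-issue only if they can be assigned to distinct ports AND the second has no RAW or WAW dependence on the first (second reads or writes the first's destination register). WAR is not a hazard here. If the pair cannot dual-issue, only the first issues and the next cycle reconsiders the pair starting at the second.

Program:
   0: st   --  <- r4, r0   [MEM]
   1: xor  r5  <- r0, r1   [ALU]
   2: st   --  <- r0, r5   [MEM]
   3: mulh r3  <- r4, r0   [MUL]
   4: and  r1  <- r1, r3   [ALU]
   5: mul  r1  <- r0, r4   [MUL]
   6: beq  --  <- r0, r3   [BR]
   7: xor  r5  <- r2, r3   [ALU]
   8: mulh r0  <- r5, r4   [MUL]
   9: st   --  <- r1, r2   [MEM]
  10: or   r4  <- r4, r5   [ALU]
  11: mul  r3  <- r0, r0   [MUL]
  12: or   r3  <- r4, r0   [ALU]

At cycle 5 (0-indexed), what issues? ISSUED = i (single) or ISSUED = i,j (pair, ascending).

ISSUED = 8,9

[0] i0/i1  st.MEM+xor.ALU  -- 2-wide
[1] i2/i3  st.MEM+mulh.MUL  -- 2-wide
[2] i4  and.ALU  -- WAW r1
[3] i5  mul.MUL  -- no-port MUL/BR
[4] i6/i7  beq.BR+xor.ALU  -- 2-wide
[5] i8/i9  mulh.MUL+st.MEM  -- 2-wide
[6] i10/i11  or.ALU+mul.MUL  -- 2-wide
[7] i12  or.ALU  -- tail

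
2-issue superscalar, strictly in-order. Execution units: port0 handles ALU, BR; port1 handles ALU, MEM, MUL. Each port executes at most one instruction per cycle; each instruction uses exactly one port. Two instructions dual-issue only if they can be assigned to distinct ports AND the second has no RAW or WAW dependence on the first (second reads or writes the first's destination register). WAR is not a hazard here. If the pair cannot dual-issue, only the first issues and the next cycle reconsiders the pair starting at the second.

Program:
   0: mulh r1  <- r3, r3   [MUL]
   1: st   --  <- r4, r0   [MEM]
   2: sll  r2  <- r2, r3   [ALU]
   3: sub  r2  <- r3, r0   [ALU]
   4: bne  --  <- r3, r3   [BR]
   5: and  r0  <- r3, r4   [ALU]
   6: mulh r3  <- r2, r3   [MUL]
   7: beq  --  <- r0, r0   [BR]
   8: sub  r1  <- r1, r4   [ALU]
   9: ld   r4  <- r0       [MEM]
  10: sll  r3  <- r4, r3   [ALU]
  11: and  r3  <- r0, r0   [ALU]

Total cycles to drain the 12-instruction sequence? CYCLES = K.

[0] i0  mulh.MUL  -- no-port MUL/MEM
[1] i1&i2  st.MEM sll.ALU  -- pair
[2] i3&i4  sub.ALU bne.BR  -- pair
[3] i5&i6  and.ALU mulh.MUL  -- pair
[4] i7&i8  beq.BR sub.ALU  -- pair
[5] i9  ld.MEM  -- RAW r4
[6] i10  sll.ALU  -- WAW r3
[7] i11  and.ALU  -- tail

CYCLES = 8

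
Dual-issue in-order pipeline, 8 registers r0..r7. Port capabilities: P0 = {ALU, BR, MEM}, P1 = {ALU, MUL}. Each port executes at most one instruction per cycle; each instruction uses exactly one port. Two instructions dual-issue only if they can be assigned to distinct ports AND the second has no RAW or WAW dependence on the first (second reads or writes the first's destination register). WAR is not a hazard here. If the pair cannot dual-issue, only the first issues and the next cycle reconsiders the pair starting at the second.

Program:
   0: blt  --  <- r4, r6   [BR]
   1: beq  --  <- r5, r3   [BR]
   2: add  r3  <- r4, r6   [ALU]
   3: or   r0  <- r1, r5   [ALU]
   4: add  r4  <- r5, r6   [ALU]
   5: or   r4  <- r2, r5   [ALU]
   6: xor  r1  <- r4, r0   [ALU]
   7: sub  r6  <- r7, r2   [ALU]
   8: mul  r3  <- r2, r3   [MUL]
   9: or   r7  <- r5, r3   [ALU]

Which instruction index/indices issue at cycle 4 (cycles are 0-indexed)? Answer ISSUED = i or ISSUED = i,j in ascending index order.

ISSUED = 6,7

t=0 i0:blt.BR ; no-port BR/BR
t=1 i1+i2:beq.BR+add.ALU ; pair
t=2 i3+i4:or.ALU+add.ALU ; pair
t=3 i5:or.ALU ; RAW r4
t=4 i6+i7:xor.ALU+sub.ALU ; pair
t=5 i8:mul.MUL ; RAW r3
t=6 i9:or.ALU ; tail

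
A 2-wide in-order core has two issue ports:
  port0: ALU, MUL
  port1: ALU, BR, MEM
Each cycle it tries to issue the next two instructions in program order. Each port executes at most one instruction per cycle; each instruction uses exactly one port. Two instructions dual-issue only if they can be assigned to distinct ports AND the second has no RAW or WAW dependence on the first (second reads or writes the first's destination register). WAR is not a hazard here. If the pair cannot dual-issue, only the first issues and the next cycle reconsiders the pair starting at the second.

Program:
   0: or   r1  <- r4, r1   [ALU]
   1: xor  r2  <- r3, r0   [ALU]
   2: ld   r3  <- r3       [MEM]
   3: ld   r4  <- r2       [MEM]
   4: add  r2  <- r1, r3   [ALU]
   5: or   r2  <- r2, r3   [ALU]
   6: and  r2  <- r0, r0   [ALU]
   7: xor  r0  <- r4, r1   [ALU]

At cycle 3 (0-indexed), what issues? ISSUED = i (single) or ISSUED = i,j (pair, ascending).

0. or/xor @i0&i1  | 2-wide
1. ld @i2  | no-port MEM/MEM
2. ld/add @i3&i4  | 2-wide
3. or @i5  | WAW r2
4. and/xor @i6&i7  | 2-wide

ISSUED = 5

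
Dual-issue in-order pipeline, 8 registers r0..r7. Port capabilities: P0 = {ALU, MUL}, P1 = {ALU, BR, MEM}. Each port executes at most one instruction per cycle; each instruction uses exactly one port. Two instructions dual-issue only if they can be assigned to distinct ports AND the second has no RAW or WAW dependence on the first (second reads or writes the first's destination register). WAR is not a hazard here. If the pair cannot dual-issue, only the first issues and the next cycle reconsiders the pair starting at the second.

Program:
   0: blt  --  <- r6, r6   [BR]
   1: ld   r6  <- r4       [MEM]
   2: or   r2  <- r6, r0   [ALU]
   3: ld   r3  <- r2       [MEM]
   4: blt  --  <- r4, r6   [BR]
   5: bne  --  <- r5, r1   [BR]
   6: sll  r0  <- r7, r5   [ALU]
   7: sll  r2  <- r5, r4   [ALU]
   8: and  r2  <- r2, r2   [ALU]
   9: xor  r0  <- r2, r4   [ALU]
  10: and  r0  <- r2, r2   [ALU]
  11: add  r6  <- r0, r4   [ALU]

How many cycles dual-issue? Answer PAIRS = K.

c0: i0 blt  no-port BR/MEM
c1: i1 ld  RAW r6
c2: i2 or  RAW r2
c3: i3 ld  no-port MEM/BR
c4: i4 blt  no-port BR/BR
c5: i5/i6 bne/sll  dual
c6: i7 sll  RAW+WAW r2
c7: i8 and  RAW r2
c8: i9 xor  WAW r0
c9: i10 and  RAW r0
c10: i11 add  tail

PAIRS = 1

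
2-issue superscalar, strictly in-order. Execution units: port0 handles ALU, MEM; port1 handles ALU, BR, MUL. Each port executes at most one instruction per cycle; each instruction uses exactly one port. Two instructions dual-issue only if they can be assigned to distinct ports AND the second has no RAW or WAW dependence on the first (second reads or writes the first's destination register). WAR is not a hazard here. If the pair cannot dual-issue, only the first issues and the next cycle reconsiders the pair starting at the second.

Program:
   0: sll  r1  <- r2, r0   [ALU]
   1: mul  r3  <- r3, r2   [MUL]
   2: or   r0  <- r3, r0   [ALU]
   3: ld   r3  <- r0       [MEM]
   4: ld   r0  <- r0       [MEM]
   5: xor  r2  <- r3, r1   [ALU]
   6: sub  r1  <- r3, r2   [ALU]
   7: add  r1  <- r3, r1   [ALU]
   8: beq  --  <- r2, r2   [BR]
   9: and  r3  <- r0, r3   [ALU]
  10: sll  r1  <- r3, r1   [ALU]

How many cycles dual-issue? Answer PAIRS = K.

0. sll;mul @i0/i1  | pair
1. or @i2  | RAW r0
2. ld @i3  | no-port MEM/MEM
3. ld;xor @i4/i5  | pair
4. sub @i6  | RAW+WAW r1
5. add;beq @i7/i8  | pair
6. and @i9  | RAW r3
7. sll @i10  | tail

PAIRS = 3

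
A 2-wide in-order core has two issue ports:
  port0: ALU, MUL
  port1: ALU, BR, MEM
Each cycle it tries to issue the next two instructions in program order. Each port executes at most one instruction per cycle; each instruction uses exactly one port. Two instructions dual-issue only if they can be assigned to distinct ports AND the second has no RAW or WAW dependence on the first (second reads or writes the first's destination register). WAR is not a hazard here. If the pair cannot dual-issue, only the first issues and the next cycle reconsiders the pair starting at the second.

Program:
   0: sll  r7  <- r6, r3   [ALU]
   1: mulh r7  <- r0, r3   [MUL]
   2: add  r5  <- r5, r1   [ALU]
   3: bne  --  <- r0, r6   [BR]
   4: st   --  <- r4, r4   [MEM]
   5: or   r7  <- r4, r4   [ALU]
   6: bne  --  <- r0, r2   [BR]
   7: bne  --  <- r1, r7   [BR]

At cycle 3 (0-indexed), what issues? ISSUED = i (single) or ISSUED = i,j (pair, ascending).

ISSUED = 4,5

c0: i0 sll.ALU  WAW r7
c1: i1/i2 mulh.MUL+add.ALU  2-wide
c2: i3 bne.BR  no-port BR/MEM
c3: i4/i5 st.MEM+or.ALU  2-wide
c4: i6 bne.BR  no-port BR/BR
c5: i7 bne.BR  tail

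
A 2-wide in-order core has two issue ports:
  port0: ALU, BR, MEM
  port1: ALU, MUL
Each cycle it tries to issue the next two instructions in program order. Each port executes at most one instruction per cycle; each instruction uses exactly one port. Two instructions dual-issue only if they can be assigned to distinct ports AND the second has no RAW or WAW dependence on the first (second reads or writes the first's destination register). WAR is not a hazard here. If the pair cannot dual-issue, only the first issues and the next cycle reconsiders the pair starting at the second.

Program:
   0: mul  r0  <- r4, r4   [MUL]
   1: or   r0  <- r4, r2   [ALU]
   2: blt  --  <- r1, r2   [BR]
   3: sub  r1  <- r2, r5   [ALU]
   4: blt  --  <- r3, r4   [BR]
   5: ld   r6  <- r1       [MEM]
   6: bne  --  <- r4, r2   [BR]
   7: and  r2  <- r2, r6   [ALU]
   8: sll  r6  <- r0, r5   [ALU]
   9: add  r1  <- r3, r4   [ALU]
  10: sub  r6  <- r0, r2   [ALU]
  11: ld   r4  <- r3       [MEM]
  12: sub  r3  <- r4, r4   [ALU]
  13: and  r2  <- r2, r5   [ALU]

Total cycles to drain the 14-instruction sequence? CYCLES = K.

[0] i0  mul.MUL  -- WAW r0
[1] i1/i2  or.ALU+blt.BR  -- pair
[2] i3/i4  sub.ALU+blt.BR  -- pair
[3] i5  ld.MEM  -- no-port MEM/BR
[4] i6/i7  bne.BR+and.ALU  -- pair
[5] i8/i9  sll.ALU+add.ALU  -- pair
[6] i10/i11  sub.ALU+ld.MEM  -- pair
[7] i12/i13  sub.ALU+and.ALU  -- pair

CYCLES = 8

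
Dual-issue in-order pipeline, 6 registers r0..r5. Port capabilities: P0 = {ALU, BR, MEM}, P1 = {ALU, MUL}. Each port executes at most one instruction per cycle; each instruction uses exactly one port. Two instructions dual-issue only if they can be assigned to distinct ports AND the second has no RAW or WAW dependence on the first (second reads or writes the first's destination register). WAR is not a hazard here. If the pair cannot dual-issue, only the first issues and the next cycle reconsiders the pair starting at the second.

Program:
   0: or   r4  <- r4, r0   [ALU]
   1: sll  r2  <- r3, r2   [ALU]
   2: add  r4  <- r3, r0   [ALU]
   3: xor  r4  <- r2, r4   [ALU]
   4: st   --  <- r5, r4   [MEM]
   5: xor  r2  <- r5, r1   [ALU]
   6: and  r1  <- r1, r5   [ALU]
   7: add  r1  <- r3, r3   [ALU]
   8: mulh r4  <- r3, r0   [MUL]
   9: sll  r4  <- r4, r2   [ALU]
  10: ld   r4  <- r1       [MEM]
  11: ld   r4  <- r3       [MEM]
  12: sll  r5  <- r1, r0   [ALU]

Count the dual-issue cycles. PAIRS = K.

PAIRS = 4

0. or sll @i0+i1  | 2-wide
1. add @i2  | RAW+WAW r4
2. xor @i3  | RAW r4
3. st xor @i4+i5  | 2-wide
4. and @i6  | WAW r1
5. add mulh @i7+i8  | 2-wide
6. sll @i9  | WAW r4
7. ld @i10  | no-port MEM/MEM
8. ld sll @i11+i12  | 2-wide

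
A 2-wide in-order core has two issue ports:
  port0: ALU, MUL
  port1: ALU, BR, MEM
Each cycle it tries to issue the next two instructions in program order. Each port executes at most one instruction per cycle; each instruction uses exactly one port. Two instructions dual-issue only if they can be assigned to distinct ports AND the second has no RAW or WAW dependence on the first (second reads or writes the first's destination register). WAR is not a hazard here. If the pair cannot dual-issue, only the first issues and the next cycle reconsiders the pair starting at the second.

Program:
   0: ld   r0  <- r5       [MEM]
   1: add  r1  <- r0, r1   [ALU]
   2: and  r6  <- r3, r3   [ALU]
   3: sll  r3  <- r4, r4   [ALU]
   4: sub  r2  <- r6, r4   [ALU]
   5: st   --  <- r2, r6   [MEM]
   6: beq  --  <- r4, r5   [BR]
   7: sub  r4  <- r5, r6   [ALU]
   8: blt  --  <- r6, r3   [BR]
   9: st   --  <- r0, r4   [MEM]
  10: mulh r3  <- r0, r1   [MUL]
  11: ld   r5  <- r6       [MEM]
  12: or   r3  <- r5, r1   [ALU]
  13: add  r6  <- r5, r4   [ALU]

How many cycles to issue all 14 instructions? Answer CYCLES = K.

c0: i0 ld  RAW r0
c1: i1&i2 add/and  pair
c2: i3&i4 sll/sub  pair
c3: i5 st  no-port MEM/BR
c4: i6&i7 beq/sub  pair
c5: i8 blt  no-port BR/MEM
c6: i9&i10 st/mulh  pair
c7: i11 ld  RAW r5
c8: i12&i13 or/add  pair

CYCLES = 9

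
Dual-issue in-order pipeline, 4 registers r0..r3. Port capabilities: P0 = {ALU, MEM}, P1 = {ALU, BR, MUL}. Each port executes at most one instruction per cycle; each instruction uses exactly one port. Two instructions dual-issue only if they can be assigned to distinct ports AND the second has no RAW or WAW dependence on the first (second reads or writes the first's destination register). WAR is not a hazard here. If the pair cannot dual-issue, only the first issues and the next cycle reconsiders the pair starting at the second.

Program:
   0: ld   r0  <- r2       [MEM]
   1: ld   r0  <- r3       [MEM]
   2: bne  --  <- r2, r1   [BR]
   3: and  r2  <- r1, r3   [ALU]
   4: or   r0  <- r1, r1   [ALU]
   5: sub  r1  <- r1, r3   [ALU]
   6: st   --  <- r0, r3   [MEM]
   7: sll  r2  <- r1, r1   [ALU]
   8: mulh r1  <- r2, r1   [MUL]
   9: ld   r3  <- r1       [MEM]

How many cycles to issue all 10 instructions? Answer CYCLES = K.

CYCLES = 7

  cy0 -> i0 (ld.MEM) no-port MEM/MEM
  cy1 -> i1,i2 (ld.MEM/bne.BR) 2-wide
  cy2 -> i3,i4 (and.ALU/or.ALU) 2-wide
  cy3 -> i5,i6 (sub.ALU/st.MEM) 2-wide
  cy4 -> i7 (sll.ALU) RAW r2
  cy5 -> i8 (mulh.MUL) RAW r1
  cy6 -> i9 (ld.MEM) tail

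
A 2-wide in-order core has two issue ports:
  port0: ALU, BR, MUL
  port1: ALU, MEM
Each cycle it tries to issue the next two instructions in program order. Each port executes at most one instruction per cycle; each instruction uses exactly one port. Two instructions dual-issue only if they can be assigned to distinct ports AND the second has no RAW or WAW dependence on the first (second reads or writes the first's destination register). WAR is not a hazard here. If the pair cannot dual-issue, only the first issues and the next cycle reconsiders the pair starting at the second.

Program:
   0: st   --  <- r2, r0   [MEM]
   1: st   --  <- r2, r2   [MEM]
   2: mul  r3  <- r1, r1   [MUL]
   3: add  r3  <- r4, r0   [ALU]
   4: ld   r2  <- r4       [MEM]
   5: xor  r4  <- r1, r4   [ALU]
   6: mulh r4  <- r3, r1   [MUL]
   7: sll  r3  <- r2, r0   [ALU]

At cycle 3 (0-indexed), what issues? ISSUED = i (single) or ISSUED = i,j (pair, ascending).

[0] i0  st  -- no-port MEM/MEM
[1] i1/i2  st mul  -- dual
[2] i3/i4  add ld  -- dual
[3] i5  xor  -- WAW r4
[4] i6/i7  mulh sll  -- dual

ISSUED = 5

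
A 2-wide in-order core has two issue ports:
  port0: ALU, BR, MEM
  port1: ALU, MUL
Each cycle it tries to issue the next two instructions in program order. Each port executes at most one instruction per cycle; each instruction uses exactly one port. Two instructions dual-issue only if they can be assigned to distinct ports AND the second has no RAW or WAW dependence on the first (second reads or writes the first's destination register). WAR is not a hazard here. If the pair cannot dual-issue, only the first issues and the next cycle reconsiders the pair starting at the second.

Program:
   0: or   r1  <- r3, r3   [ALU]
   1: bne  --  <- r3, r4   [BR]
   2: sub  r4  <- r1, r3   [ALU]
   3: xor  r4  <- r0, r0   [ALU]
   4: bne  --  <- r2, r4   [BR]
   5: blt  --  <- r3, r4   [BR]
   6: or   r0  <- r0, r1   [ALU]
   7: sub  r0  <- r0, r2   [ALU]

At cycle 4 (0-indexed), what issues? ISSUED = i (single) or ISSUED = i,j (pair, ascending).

c0: i0/i1 or.ALU;bne.BR  2-wide
c1: i2 sub.ALU  WAW r4
c2: i3 xor.ALU  RAW r4
c3: i4 bne.BR  no-port BR/BR
c4: i5/i6 blt.BR;or.ALU  2-wide
c5: i7 sub.ALU  tail

ISSUED = 5,6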